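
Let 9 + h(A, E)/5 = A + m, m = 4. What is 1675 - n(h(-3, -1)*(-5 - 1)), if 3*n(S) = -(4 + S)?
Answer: 5269/3 ≈ 1756.3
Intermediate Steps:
h(A, E) = -25 + 5*A (h(A, E) = -45 + 5*(A + 4) = -45 + 5*(4 + A) = -45 + (20 + 5*A) = -25 + 5*A)
n(S) = -4/3 - S/3 (n(S) = (-(4 + S))/3 = (-4 - S)/3 = -4/3 - S/3)
1675 - n(h(-3, -1)*(-5 - 1)) = 1675 - (-4/3 - (-25 + 5*(-3))*(-5 - 1)/3) = 1675 - (-4/3 - (-25 - 15)*(-6)/3) = 1675 - (-4/3 - (-40)*(-6)/3) = 1675 - (-4/3 - 1/3*240) = 1675 - (-4/3 - 80) = 1675 - 1*(-244/3) = 1675 + 244/3 = 5269/3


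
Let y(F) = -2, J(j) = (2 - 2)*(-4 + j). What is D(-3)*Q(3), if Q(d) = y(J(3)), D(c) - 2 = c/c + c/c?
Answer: -8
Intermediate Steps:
J(j) = 0 (J(j) = 0*(-4 + j) = 0)
D(c) = 4 (D(c) = 2 + (c/c + c/c) = 2 + (1 + 1) = 2 + 2 = 4)
Q(d) = -2
D(-3)*Q(3) = 4*(-2) = -8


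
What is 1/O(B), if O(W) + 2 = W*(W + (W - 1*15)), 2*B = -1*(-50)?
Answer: 1/873 ≈ 0.0011455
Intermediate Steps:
B = 25 (B = (-1*(-50))/2 = (½)*50 = 25)
O(W) = -2 + W*(-15 + 2*W) (O(W) = -2 + W*(W + (W - 1*15)) = -2 + W*(W + (W - 15)) = -2 + W*(W + (-15 + W)) = -2 + W*(-15 + 2*W))
1/O(B) = 1/(-2 - 15*25 + 2*25²) = 1/(-2 - 375 + 2*625) = 1/(-2 - 375 + 1250) = 1/873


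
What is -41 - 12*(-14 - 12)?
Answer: 271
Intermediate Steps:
-41 - 12*(-14 - 12) = -41 - 12*(-26) = -41 + 312 = 271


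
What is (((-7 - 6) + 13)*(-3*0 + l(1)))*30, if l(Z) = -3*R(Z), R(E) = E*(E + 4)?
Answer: 0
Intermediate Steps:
R(E) = E*(4 + E)
l(Z) = -3*Z*(4 + Z)
(((-7 - 6) + 13)*(-3*0 + l(1)))*30 = (((-7 - 6) + 13)*(-3*0 - 3*1*(4 + 1)))*30 = ((-13 + 13)*(0 - 3*1*5))*30 = (0*(0 - 15))*30 = (0*(-15))*30 = 0*30 = 0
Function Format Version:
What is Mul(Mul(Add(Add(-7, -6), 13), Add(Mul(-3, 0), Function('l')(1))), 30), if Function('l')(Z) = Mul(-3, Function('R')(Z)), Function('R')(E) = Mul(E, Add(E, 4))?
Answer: 0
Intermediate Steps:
Function('R')(E) = Mul(E, Add(4, E))
Function('l')(Z) = Mul(-3, Z, Add(4, Z)) (Function('l')(Z) = Mul(-3, Mul(Z, Add(4, Z))) = Mul(-3, Z, Add(4, Z)))
Mul(Mul(Add(Add(-7, -6), 13), Add(Mul(-3, 0), Function('l')(1))), 30) = Mul(Mul(Add(Add(-7, -6), 13), Add(Mul(-3, 0), Mul(-3, 1, Add(4, 1)))), 30) = Mul(Mul(Add(-13, 13), Add(0, Mul(-3, 1, 5))), 30) = Mul(Mul(0, Add(0, -15)), 30) = Mul(Mul(0, -15), 30) = Mul(0, 30) = 0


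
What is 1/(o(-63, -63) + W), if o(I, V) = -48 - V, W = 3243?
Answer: 1/3258 ≈ 0.00030694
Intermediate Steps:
1/(o(-63, -63) + W) = 1/((-48 - 1*(-63)) + 3243) = 1/((-48 + 63) + 3243) = 1/(15 + 3243) = 1/3258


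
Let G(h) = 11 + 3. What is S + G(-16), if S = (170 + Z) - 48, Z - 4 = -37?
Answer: 103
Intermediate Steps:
Z = -33 (Z = 4 - 37 = -33)
G(h) = 14
S = 89 (S = (170 - 33) - 48 = 137 - 48 = 89)
S + G(-16) = 89 + 14 = 103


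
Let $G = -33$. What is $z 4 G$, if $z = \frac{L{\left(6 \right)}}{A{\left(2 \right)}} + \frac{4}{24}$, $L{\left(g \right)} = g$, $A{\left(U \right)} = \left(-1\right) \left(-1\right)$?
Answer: $-814$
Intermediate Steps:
$A{\left(U \right)} = 1$
$z = \frac{37}{6}$ ($z = \frac{6}{1} + \frac{4}{24} = 6 \cdot 1 + 4 \cdot \frac{1}{24} = 6 + \frac{1}{6} = \frac{37}{6} \approx 6.1667$)
$z 4 G = \frac{37}{6} \cdot 4 \left(-33\right) = \frac{74}{3} \left(-33\right) = -814$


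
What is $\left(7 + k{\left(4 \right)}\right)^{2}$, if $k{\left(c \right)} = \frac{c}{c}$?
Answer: $64$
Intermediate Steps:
$k{\left(c \right)} = 1$
$\left(7 + k{\left(4 \right)}\right)^{2} = \left(7 + 1\right)^{2} = 8^{2} = 64$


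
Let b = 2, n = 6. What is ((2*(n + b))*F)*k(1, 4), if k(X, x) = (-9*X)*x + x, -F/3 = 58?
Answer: 89088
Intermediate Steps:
F = -174 (F = -3*58 = -174)
k(X, x) = x - 9*X*x (k(X, x) = -9*X*x + x = x - 9*X*x)
((2*(n + b))*F)*k(1, 4) = ((2*(6 + 2))*(-174))*(4*(1 - 9*1)) = ((2*8)*(-174))*(4*(1 - 9)) = (16*(-174))*(4*(-8)) = -2784*(-32) = 89088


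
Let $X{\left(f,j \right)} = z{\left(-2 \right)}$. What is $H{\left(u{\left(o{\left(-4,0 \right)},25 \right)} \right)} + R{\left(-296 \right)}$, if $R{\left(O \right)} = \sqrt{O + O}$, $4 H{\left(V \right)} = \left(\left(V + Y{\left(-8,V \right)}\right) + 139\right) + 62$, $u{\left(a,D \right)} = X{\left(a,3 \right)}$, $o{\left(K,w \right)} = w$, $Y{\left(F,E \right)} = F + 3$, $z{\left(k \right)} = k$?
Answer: $\frac{97}{2} + 4 i \sqrt{37} \approx 48.5 + 24.331 i$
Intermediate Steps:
$Y{\left(F,E \right)} = 3 + F$
$X{\left(f,j \right)} = -2$
$u{\left(a,D \right)} = -2$
$H{\left(V \right)} = 49 + \frac{V}{4}$ ($H{\left(V \right)} = \frac{\left(\left(V + \left(3 - 8\right)\right) + 139\right) + 62}{4} = \frac{\left(\left(V - 5\right) + 139\right) + 62}{4} = \frac{\left(\left(-5 + V\right) + 139\right) + 62}{4} = \frac{\left(134 + V\right) + 62}{4} = \frac{196 + V}{4} = 49 + \frac{V}{4}$)
$R{\left(O \right)} = \sqrt{2} \sqrt{O}$ ($R{\left(O \right)} = \sqrt{2 O} = \sqrt{2} \sqrt{O}$)
$H{\left(u{\left(o{\left(-4,0 \right)},25 \right)} \right)} + R{\left(-296 \right)} = \left(49 + \frac{1}{4} \left(-2\right)\right) + \sqrt{2} \sqrt{-296} = \left(49 - \frac{1}{2}\right) + \sqrt{2} \cdot 2 i \sqrt{74} = \frac{97}{2} + 4 i \sqrt{37}$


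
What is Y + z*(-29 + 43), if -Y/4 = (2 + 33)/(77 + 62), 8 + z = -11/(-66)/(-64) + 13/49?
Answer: -20424475/186816 ≈ -109.33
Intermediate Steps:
z = -145585/18816 (z = -8 + (-11/(-66)/(-64) + 13/49) = -8 + (-11*(-1/66)*(-1/64) + 13*(1/49)) = -8 + ((1/6)*(-1/64) + 13/49) = -8 + (-1/384 + 13/49) = -8 + 4943/18816 = -145585/18816 ≈ -7.7373)
Y = -140/139 (Y = -4*(2 + 33)/(77 + 62) = -140/139 ≈ -1.0072)
Y + z*(-29 + 43) = -140/139 - 145585*(-29 + 43)/18816 = -140/139 - 145585/18816*14 = -140/139 - 145585/1344 = -20424475/186816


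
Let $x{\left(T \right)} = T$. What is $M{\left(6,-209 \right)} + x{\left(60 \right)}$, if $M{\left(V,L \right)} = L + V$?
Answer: $-143$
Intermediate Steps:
$M{\left(6,-209 \right)} + x{\left(60 \right)} = \left(-209 + 6\right) + 60 = -203 + 60 = -143$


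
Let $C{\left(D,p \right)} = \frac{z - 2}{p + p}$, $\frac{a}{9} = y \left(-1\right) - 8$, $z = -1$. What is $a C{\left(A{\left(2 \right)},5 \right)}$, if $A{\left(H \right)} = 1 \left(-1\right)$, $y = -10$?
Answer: $- \frac{27}{5} \approx -5.4$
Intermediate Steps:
$A{\left(H \right)} = -1$
$a = 18$ ($a = 9 \left(\left(-10\right) \left(-1\right) - 8\right) = 9 \left(10 - 8\right) = 9 \cdot 2 = 18$)
$C{\left(D,p \right)} = - \frac{3}{2 p}$ ($C{\left(D,p \right)} = \frac{-1 - 2}{p + p} = - \frac{3}{2 p}$)
$a C{\left(A{\left(2 \right)},5 \right)} = 18 \left(- \frac{3}{2 \cdot 5}\right) = 18 \left(\left(- \frac{3}{2}\right) \frac{1}{5}\right) = 18 \left(- \frac{3}{10}\right) = - \frac{27}{5}$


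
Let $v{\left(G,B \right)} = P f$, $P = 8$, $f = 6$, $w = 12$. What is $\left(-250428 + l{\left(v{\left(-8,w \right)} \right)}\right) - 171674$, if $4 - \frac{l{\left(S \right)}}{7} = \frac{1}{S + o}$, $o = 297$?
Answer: $- \frac{145615537}{345} \approx -4.2207 \cdot 10^{5}$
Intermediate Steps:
$v{\left(G,B \right)} = 48$ ($v{\left(G,B \right)} = 8 \cdot 6 = 48$)
$l{\left(S \right)} = 28 - \frac{7}{297 + S}$ ($l{\left(S \right)} = 28 - \frac{7}{S + 297} = 28 - \frac{7}{297 + S}$)
$\left(-250428 + l{\left(v{\left(-8,w \right)} \right)}\right) - 171674 = \left(-250428 + \frac{7 \left(1187 + 4 \cdot 48\right)}{297 + 48}\right) - 171674 = \left(-250428 + \frac{7 \left(1187 + 192\right)}{345}\right) - 171674 = \left(-250428 + 7 \cdot \frac{1}{345} \cdot 1379\right) - 171674 = \left(-250428 + \frac{9653}{345}\right) - 171674 = - \frac{86388007}{345} - 171674 = - \frac{145615537}{345}$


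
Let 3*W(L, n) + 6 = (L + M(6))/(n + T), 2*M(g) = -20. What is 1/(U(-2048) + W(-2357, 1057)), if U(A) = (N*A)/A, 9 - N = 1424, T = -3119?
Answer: -2062/2921065 ≈ -0.00070591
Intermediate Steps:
N = -1415 (N = 9 - 1*1424 = 9 - 1424 = -1415)
M(g) = -10 (M(g) = (½)*(-20) = -10)
W(L, n) = -2 + (-10 + L)/(3*(-3119 + n)) (W(L, n) = -2 + ((L - 10)/(n - 3119))/3 = -2 + ((-10 + L)/(-3119 + n))/3 = -2 + (-10 + L)/(3*(-3119 + n)))
U(A) = -1415 (U(A) = (-1415*A)/A = -1415)
1/(U(-2048) + W(-2357, 1057)) = 1/(-1415 + (18704 - 2357 - 6*1057)/(3*(-3119 + 1057))) = 1/(-1415 + (⅓)*(18704 - 2357 - 6342)/(-2062)) = 1/(-1415 + (⅓)*(-1/2062)*10005) = 1/(-1415 - 3335/2062) = 1/(-2921065/2062) = -2062/2921065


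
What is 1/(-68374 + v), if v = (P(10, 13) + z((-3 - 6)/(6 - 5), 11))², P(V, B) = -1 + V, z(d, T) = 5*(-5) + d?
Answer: -1/67749 ≈ -1.4760e-5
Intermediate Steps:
z(d, T) = -25 + d
v = 625 (v = ((-1 + 10) + (-25 + (-3 - 6)/(6 - 5)))² = (9 + (-25 - 9/1))² = (9 + (-25 - 9*1))² = (9 + (-25 - 9))² = (9 - 34)² = (-25)² = 625)
1/(-68374 + v) = 1/(-68374 + 625) = 1/(-67749) = -1/67749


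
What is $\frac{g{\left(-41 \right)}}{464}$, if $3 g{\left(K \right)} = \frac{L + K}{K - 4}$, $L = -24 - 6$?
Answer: $\frac{71}{62640} \approx 0.0011335$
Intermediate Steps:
$L = -30$
$g{\left(K \right)} = \frac{-30 + K}{3 \left(-4 + K\right)}$ ($g{\left(K \right)} = \frac{\left(-30 + K\right) \frac{1}{K - 4}}{3} = \frac{\left(-30 + K\right) \frac{1}{-4 + K}}{3} = \frac{\frac{1}{-4 + K} \left(-30 + K\right)}{3} = \frac{-30 + K}{3 \left(-4 + K\right)}$)
$\frac{g{\left(-41 \right)}}{464} = \frac{\frac{1}{3} \frac{1}{-4 - 41} \left(-30 - 41\right)}{464} = \frac{1}{3} \frac{1}{-45} \left(-71\right) \frac{1}{464} = \frac{1}{3} \left(- \frac{1}{45}\right) \left(-71\right) \frac{1}{464} = \frac{71}{135} \cdot \frac{1}{464} = \frac{71}{62640}$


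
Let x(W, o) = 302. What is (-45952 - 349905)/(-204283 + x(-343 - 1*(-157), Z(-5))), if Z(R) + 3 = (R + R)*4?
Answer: 395857/203981 ≈ 1.9407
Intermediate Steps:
Z(R) = -3 + 8*R (Z(R) = -3 + (R + R)*4 = -3 + (2*R)*4 = -3 + 8*R)
(-45952 - 349905)/(-204283 + x(-343 - 1*(-157), Z(-5))) = (-45952 - 349905)/(-204283 + 302) = -395857/(-203981) = -395857*(-1/203981) = 395857/203981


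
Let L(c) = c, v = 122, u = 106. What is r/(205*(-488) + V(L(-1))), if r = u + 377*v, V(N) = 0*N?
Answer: -2305/5002 ≈ -0.46082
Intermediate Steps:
V(N) = 0
r = 46100 (r = 106 + 377*122 = 106 + 45994 = 46100)
r/(205*(-488) + V(L(-1))) = 46100/(205*(-488) + 0) = 46100/(-100040 + 0) = 46100/(-100040) = 46100*(-1/100040) = -2305/5002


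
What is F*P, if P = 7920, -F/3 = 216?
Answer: -5132160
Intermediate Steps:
F = -648 (F = -3*216 = -648)
F*P = -648*7920 = -5132160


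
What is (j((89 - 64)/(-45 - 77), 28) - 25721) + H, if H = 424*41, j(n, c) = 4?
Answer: -8333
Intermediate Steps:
H = 17384
(j((89 - 64)/(-45 - 77), 28) - 25721) + H = (4 - 25721) + 17384 = -25717 + 17384 = -8333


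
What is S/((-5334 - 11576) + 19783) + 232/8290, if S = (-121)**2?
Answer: 61020213/11908585 ≈ 5.1241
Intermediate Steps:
S = 14641
S/((-5334 - 11576) + 19783) + 232/8290 = 14641/((-5334 - 11576) + 19783) + 232/8290 = 14641/(-16910 + 19783) + 232*(1/8290) = 14641/2873 + 116/4145 = 61020213/11908585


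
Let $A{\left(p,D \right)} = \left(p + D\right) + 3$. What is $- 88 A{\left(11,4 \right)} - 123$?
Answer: $-1707$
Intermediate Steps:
$A{\left(p,D \right)} = 3 + D + p$ ($A{\left(p,D \right)} = \left(D + p\right) + 3 = 3 + D + p$)
$- 88 A{\left(11,4 \right)} - 123 = - 88 \left(3 + 4 + 11\right) - 123 = \left(-88\right) 18 - 123 = -1584 - 123 = -1707$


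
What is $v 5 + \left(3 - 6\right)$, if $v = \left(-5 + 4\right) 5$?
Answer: $-28$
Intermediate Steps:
$v = -5$ ($v = \left(-1\right) 5 = -5$)
$v 5 + \left(3 - 6\right) = \left(-5\right) 5 + \left(3 - 6\right) = -25 - 3 = -28$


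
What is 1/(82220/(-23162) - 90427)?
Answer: -11581/1047276197 ≈ -1.1058e-5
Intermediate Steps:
1/(82220/(-23162) - 90427) = 1/(82220*(-1/23162) - 90427) = 1/(-41110/11581 - 90427) = 1/(-1047276197/11581) = -11581/1047276197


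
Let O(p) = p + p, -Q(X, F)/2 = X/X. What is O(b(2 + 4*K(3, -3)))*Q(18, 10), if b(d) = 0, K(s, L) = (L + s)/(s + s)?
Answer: 0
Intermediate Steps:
K(s, L) = (L + s)/(2*s) (K(s, L) = (L + s)/((2*s)) = (L + s)*(1/(2*s)) = (L + s)/(2*s))
Q(X, F) = -2 (Q(X, F) = -2*X/X = -2*1 = -2)
O(p) = 2*p
O(b(2 + 4*K(3, -3)))*Q(18, 10) = (2*0)*(-2) = 0*(-2) = 0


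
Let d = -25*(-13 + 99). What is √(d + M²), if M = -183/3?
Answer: √1571 ≈ 39.636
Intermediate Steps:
d = -2150 (d = -25*86 = -2150)
M = -61 (M = -183/3 = -61*1 = -61)
√(d + M²) = √(-2150 + (-61)²) = √(-2150 + 3721) = √1571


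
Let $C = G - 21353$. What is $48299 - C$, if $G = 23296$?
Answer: $46356$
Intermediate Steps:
$C = 1943$ ($C = 23296 - 21353 = 1943$)
$48299 - C = 48299 - 1943 = 46356$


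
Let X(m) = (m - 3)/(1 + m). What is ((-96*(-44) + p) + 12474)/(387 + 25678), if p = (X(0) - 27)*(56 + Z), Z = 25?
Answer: 14268/26065 ≈ 0.54740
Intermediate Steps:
X(m) = (-3 + m)/(1 + m)
p = -2430 (p = ((-3 + 0)/(1 + 0) - 27)*(56 + 25) = (-3/1 - 27)*81 = (1*(-3) - 27)*81 = (-3 - 27)*81 = -30*81 = -2430)
((-96*(-44) + p) + 12474)/(387 + 25678) = ((-96*(-44) - 2430) + 12474)/(387 + 25678) = ((4224 - 2430) + 12474)/26065 = (1794 + 12474)*(1/26065) = 14268*(1/26065) = 14268/26065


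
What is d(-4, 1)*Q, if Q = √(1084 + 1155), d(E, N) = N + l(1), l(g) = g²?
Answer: 2*√2239 ≈ 94.636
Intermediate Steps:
d(E, N) = 1 + N (d(E, N) = N + 1² = N + 1 = 1 + N)
Q = √2239 ≈ 47.318
d(-4, 1)*Q = (1 + 1)*√2239 = 2*√2239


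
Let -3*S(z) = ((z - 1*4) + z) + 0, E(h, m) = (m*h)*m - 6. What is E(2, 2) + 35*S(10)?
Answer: -554/3 ≈ -184.67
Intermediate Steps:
E(h, m) = -6 + h*m**2 (E(h, m) = (h*m)*m - 6 = h*m**2 - 6 = -6 + h*m**2)
S(z) = 4/3 - 2*z/3 (S(z) = -(((z - 1*4) + z) + 0)/3 = -(((z - 4) + z) + 0)/3 = -(((-4 + z) + z) + 0)/3 = -((-4 + 2*z) + 0)/3 = -(-4 + 2*z)/3 = 4/3 - 2*z/3)
E(2, 2) + 35*S(10) = (-6 + 2*2**2) + 35*(4/3 - 2/3*10) = (-6 + 2*4) + 35*(4/3 - 20/3) = (-6 + 8) + 35*(-16/3) = 2 - 560/3 = -554/3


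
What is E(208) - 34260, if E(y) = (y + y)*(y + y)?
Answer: 138796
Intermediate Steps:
E(y) = 4*y² (E(y) = (2*y)*(2*y) = 4*y²)
E(208) - 34260 = 4*208² - 34260 = 4*43264 - 34260 = 173056 - 34260 = 138796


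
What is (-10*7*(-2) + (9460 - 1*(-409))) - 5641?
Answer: 4368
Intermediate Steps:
(-10*7*(-2) + (9460 - 1*(-409))) - 5641 = (-70*(-2) + (9460 + 409)) - 5641 = (140 + 9869) - 5641 = 10009 - 5641 = 4368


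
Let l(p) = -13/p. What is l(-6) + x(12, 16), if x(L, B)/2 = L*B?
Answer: 2317/6 ≈ 386.17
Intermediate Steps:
x(L, B) = 2*B*L (x(L, B) = 2*(L*B) = 2*(B*L) = 2*B*L)
l(-6) + x(12, 16) = -13/(-6) + 2*16*12 = -13*(-1/6) + 384 = 13/6 + 384 = 2317/6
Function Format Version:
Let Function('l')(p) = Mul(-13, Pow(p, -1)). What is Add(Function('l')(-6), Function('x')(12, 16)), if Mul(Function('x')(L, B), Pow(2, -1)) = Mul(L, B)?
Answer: Rational(2317, 6) ≈ 386.17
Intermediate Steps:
Function('x')(L, B) = Mul(2, B, L) (Function('x')(L, B) = Mul(2, Mul(L, B)) = Mul(2, Mul(B, L)) = Mul(2, B, L))
Add(Function('l')(-6), Function('x')(12, 16)) = Add(Mul(-13, Pow(-6, -1)), Mul(2, 16, 12)) = Add(Mul(-13, Rational(-1, 6)), 384) = Add(Rational(13, 6), 384) = Rational(2317, 6)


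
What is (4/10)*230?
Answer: 92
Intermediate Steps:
(4/10)*230 = (4*(⅒))*230 = (⅖)*230 = 92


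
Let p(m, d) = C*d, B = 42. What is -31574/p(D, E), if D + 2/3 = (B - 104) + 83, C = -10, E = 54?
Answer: 15787/270 ≈ 58.470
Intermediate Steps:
D = 61/3 (D = -⅔ + ((42 - 104) + 83) = -⅔ + (-62 + 83) = -⅔ + 21 = 61/3 ≈ 20.333)
p(m, d) = -10*d
-31574/p(D, E) = -31574/((-10*54)) = -31574/(-540) = -31574*(-1/540) = 15787/270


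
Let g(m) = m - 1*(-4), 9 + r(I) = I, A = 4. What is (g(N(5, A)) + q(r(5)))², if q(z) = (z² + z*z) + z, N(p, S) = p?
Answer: 1369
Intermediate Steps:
r(I) = -9 + I
g(m) = 4 + m (g(m) = m + 4 = 4 + m)
q(z) = z + 2*z² (q(z) = (z² + z²) + z = 2*z² + z = z + 2*z²)
(g(N(5, A)) + q(r(5)))² = ((4 + 5) + (-9 + 5)*(1 + 2*(-9 + 5)))² = (9 - 4*(1 + 2*(-4)))² = (9 - 4*(1 - 8))² = (9 - 4*(-7))² = (9 + 28)² = 37² = 1369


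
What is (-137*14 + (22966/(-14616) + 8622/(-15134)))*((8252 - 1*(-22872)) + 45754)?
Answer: -64786859097241/438886 ≈ -1.4762e+8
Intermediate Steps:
(-137*14 + (22966/(-14616) + 8622/(-15134)))*((8252 - 1*(-22872)) + 45754) = (-1918 + (22966*(-1/14616) + 8622*(-1/15134)))*((8252 + 22872) + 45754) = (-1918 + (-11483/7308 - 4311/7567))*(31124 + 45754) = (-1918 - 16913807/7899948)*76878 = -15169014071/7899948*76878 = -64786859097241/438886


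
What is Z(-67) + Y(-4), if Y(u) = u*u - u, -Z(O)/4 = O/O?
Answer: 16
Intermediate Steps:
Z(O) = -4 (Z(O) = -4*O/O = -4*1 = -4)
Y(u) = u**2 - u
Z(-67) + Y(-4) = -4 - 4*(-1 - 4) = -4 - 4*(-5) = -4 + 20 = 16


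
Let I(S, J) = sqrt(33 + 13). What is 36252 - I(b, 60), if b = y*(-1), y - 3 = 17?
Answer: 36252 - sqrt(46) ≈ 36245.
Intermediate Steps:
y = 20 (y = 3 + 17 = 20)
b = -20 (b = 20*(-1) = -20)
I(S, J) = sqrt(46)
36252 - I(b, 60) = 36252 - sqrt(46)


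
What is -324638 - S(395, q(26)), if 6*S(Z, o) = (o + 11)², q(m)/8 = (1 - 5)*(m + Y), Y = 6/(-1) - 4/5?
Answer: -57797989/150 ≈ -3.8532e+5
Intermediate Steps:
Y = -34/5 (Y = 6*(-1) - 4*⅕ = -6 - ⅘ = -34/5 ≈ -6.8000)
q(m) = 1088/5 - 32*m (q(m) = 8*((1 - 5)*(m - 34/5)) = 8*(-4*(-34/5 + m)) = 8*(136/5 - 4*m) = 1088/5 - 32*m)
S(Z, o) = (11 + o)²/6 (S(Z, o) = (o + 11)²/6 = (11 + o)²/6)
-324638 - S(395, q(26)) = -324638 - (11 + (1088/5 - 32*26))²/6 = -324638 - (11 + (1088/5 - 832))²/6 = -324638 - (11 - 3072/5)²/6 = -324638 - (-3017/5)²/6 = -324638 - 9102289/(6*25) = -324638 - 1*9102289/150 = -324638 - 9102289/150 = -57797989/150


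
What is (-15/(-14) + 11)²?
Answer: 28561/196 ≈ 145.72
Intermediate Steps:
(-15/(-14) + 11)² = (-15*(-1/14) + 11)² = (15/14 + 11)² = (169/14)² = 28561/196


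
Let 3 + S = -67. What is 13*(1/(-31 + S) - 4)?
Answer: -5265/101 ≈ -52.129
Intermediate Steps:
S = -70 (S = -3 - 67 = -70)
13*(1/(-31 + S) - 4) = 13*(1/(-31 - 70) - 4) = 13*(1/(-101) - 4) = 13*(-1/101 - 4) = 13*(-405/101) = -5265/101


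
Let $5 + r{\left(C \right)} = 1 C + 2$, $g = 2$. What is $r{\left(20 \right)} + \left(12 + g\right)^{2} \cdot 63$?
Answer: $12365$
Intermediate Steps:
$r{\left(C \right)} = -3 + C$ ($r{\left(C \right)} = -5 + \left(1 C + 2\right) = -5 + \left(C + 2\right) = -5 + \left(2 + C\right) = -3 + C$)
$r{\left(20 \right)} + \left(12 + g\right)^{2} \cdot 63 = \left(-3 + 20\right) + \left(12 + 2\right)^{2} \cdot 63 = 17 + 14^{2} \cdot 63 = 17 + 196 \cdot 63 = 17 + 12348 = 12365$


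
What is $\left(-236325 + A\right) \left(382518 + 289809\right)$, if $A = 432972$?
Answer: $132211087569$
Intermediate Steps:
$\left(-236325 + A\right) \left(382518 + 289809\right) = \left(-236325 + 432972\right) \left(382518 + 289809\right) = 196647 \cdot 672327 = 132211087569$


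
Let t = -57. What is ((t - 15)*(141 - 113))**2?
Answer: 4064256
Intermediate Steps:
((t - 15)*(141 - 113))**2 = ((-57 - 15)*(141 - 113))**2 = (-72*28)**2 = (-2016)**2 = 4064256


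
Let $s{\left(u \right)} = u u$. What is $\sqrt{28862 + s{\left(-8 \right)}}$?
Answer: $3 \sqrt{3214} \approx 170.08$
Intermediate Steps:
$s{\left(u \right)} = u^{2}$
$\sqrt{28862 + s{\left(-8 \right)}} = \sqrt{28862 + \left(-8\right)^{2}} = \sqrt{28862 + 64} = \sqrt{28926} = 3 \sqrt{3214}$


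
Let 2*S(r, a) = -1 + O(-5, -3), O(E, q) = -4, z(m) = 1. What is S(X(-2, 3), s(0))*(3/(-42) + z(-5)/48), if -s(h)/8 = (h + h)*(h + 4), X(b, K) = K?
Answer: 85/672 ≈ 0.12649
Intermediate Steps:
s(h) = -16*h*(4 + h) (s(h) = -8*(h + h)*(h + 4) = -8*2*h*(4 + h) = -16*h*(4 + h))
S(r, a) = -5/2 (S(r, a) = (-1 - 4)/2 = (1/2)*(-5) = -5/2)
S(X(-2, 3), s(0))*(3/(-42) + z(-5)/48) = -5*(3/(-42) + 1/48)/2 = -5*(3*(-1/42) + 1*(1/48))/2 = -5*(-1/14 + 1/48)/2 = -5/2*(-17/336) = 85/672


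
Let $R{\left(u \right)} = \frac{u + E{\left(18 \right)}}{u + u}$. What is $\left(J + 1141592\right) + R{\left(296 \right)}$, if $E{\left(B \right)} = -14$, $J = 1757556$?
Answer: $\frac{858147949}{296} \approx 2.8991 \cdot 10^{6}$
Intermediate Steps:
$R{\left(u \right)} = \frac{-14 + u}{2 u}$ ($R{\left(u \right)} = \frac{u - 14}{u + u} = \frac{-14 + u}{2 u}$)
$\left(J + 1141592\right) + R{\left(296 \right)} = \left(1757556 + 1141592\right) + \frac{-14 + 296}{2 \cdot 296} = 2899148 + \frac{1}{2} \cdot \frac{1}{296} \cdot 282 = 2899148 + \frac{141}{296} = \frac{858147949}{296}$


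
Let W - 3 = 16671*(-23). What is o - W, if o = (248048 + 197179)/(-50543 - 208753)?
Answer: 453979087/1184 ≈ 3.8343e+5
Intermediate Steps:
o = -2033/1184 (o = 445227/(-259296) = 445227*(-1/259296) = -2033/1184 ≈ -1.7171)
W = -383430 (W = 3 + 16671*(-23) = 3 - 383433 = -383430)
o - W = -2033/1184 - 1*(-383430) = -2033/1184 + 383430 = 453979087/1184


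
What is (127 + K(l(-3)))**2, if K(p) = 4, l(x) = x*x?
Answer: 17161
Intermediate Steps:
l(x) = x**2
(127 + K(l(-3)))**2 = (127 + 4)**2 = 131**2 = 17161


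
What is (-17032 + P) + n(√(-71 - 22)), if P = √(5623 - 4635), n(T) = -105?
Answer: -17137 + 2*√247 ≈ -17106.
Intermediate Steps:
P = 2*√247 (P = √988 = 2*√247 ≈ 31.432)
(-17032 + P) + n(√(-71 - 22)) = (-17032 + 2*√247) - 105 = -17137 + 2*√247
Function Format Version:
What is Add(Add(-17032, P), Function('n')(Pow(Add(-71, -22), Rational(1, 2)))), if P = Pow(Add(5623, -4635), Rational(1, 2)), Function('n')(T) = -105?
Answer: Add(-17137, Mul(2, Pow(247, Rational(1, 2)))) ≈ -17106.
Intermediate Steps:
P = Mul(2, Pow(247, Rational(1, 2))) (P = Pow(988, Rational(1, 2)) = Mul(2, Pow(247, Rational(1, 2))) ≈ 31.432)
Add(Add(-17032, P), Function('n')(Pow(Add(-71, -22), Rational(1, 2)))) = Add(Add(-17032, Mul(2, Pow(247, Rational(1, 2)))), -105) = Add(-17137, Mul(2, Pow(247, Rational(1, 2))))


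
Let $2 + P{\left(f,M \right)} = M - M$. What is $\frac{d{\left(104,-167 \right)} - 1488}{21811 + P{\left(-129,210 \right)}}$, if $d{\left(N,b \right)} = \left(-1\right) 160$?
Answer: $- \frac{1648}{21809} \approx -0.075565$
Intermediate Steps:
$P{\left(f,M \right)} = -2$ ($P{\left(f,M \right)} = -2 + \left(M - M\right) = -2 + 0 = -2$)
$d{\left(N,b \right)} = -160$
$\frac{d{\left(104,-167 \right)} - 1488}{21811 + P{\left(-129,210 \right)}} = \frac{-160 - 1488}{21811 - 2} = - \frac{1648}{21809}$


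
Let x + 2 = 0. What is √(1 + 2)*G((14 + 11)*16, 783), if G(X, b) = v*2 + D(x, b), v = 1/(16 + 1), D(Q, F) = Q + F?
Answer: 13279*√3/17 ≈ 1352.9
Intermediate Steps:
x = -2 (x = -2 + 0 = -2)
D(Q, F) = F + Q
v = 1/17 ≈ 0.058824
G(X, b) = -32/17 + b (G(X, b) = (1/17)*2 + (b - 2) = 2/17 + (-2 + b) = -32/17 + b)
√(1 + 2)*G((14 + 11)*16, 783) = √(1 + 2)*(-32/17 + 783) = √3*(13279/17) = 13279*√3/17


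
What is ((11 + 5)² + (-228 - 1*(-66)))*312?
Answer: 29328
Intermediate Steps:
((11 + 5)² + (-228 - 1*(-66)))*312 = (16² + (-228 + 66))*312 = (256 - 162)*312 = 94*312 = 29328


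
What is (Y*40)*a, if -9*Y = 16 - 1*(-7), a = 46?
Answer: -42320/9 ≈ -4702.2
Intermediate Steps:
Y = -23/9 (Y = -(16 - 1*(-7))/9 = -(16 + 7)/9 = -1/9*23 = -23/9 ≈ -2.5556)
(Y*40)*a = -23/9*40*46 = -920/9*46 = -42320/9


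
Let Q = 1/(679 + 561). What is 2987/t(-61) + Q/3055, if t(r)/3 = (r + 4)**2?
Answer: 11315363147/36923585400 ≈ 0.30645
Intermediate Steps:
t(r) = 3*(4 + r)**2 (t(r) = 3*(r + 4)**2 = 3*(4 + r)**2)
Q = 1/1240 ≈ 0.00080645
2987/t(-61) + Q/3055 = 2987/((3*(4 - 61)**2)) + (1/1240)/3055 = 2987/((3*(-57)**2)) + (1/1240)*(1/3055) = 2987/((3*3249)) + 1/3788200 = 2987/9747 + 1/3788200 = 11315363147/36923585400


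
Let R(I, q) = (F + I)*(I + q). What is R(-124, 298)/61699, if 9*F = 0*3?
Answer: -21576/61699 ≈ -0.34970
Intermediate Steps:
F = 0 (F = (0*3)/9 = (⅑)*0 = 0)
R(I, q) = I*(I + q) (R(I, q) = (0 + I)*(I + q) = I*(I + q))
R(-124, 298)/61699 = -124*(-124 + 298)/61699 = -124*174*(1/61699) = -21576*1/61699 = -21576/61699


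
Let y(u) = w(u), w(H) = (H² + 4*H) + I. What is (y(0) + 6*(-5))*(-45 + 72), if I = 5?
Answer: -675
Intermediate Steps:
w(H) = 5 + H² + 4*H (w(H) = (H² + 4*H) + 5 = 5 + H² + 4*H)
y(u) = 5 + u² + 4*u
(y(0) + 6*(-5))*(-45 + 72) = ((5 + 0² + 4*0) + 6*(-5))*(-45 + 72) = ((5 + 0 + 0) - 30)*27 = (5 - 30)*27 = -25*27 = -675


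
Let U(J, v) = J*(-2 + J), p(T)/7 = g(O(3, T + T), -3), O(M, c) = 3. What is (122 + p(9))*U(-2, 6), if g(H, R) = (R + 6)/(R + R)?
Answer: 948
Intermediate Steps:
g(H, R) = (6 + R)/(2*R) (g(H, R) = (6 + R)/((2*R)) = (6 + R)*(1/(2*R)) = (6 + R)/(2*R))
p(T) = -7/2 (p(T) = 7*((½)*(6 - 3)/(-3)) = 7*((½)*(-⅓)*3) = 7*(-½) = -7/2)
(122 + p(9))*U(-2, 6) = (122 - 7/2)*(-2*(-2 - 2)) = 237*(-2*(-4))/2 = (237/2)*8 = 948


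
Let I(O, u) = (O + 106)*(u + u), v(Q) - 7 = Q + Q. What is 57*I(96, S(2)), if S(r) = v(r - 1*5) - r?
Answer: -23028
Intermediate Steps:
v(Q) = 7 + 2*Q (v(Q) = 7 + (Q + Q) = 7 + 2*Q)
S(r) = -3 + r (S(r) = (7 + 2*(r - 1*5)) - r = (7 + 2*(r - 5)) - r = (7 + 2*(-5 + r)) - r = (7 + (-10 + 2*r)) - r = (-3 + 2*r) - r = -3 + r)
I(O, u) = 2*u*(106 + O) (I(O, u) = (106 + O)*(2*u) = 2*u*(106 + O))
57*I(96, S(2)) = 57*(2*(-3 + 2)*(106 + 96)) = 57*(2*(-1)*202) = 57*(-404) = -23028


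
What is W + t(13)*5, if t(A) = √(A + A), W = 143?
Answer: 143 + 5*√26 ≈ 168.50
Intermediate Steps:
t(A) = √2*√A (t(A) = √(2*A) = √2*√A)
W + t(13)*5 = 143 + (√2*√13)*5 = 143 + √26*5 = 143 + 5*√26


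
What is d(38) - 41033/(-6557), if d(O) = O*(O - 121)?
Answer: -20639745/6557 ≈ -3147.7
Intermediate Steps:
d(O) = O*(-121 + O)
d(38) - 41033/(-6557) = 38*(-121 + 38) - 41033/(-6557) = 38*(-83) - 41033*(-1/6557) = -3154 + 41033/6557 = -20639745/6557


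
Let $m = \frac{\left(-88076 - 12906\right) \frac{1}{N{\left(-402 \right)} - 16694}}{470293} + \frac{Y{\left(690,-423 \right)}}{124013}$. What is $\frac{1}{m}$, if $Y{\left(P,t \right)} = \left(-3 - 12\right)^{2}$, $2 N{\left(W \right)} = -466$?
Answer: $\frac{987224040208943}{1803669243241} \approx 547.34$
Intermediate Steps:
$N{\left(W \right)} = -233$ ($N{\left(W \right)} = \frac{1}{2} \left(-466\right) = -233$)
$Y{\left(P,t \right)} = 225$ ($Y{\left(P,t \right)} = \left(-15\right)^{2} = 225$)
$m = \frac{1803669243241}{987224040208943}$ ($m = \frac{\left(-88076 - 12906\right) \frac{1}{-233 - 16694}}{470293} + \frac{225}{124013} = - \frac{100982}{-16927} \cdot \frac{1}{470293} + 225 \cdot \frac{1}{124013} = \left(-100982\right) \left(- \frac{1}{16927}\right) \frac{1}{470293} + \frac{225}{124013} = \frac{100982}{16927} \cdot \frac{1}{470293} + \frac{225}{124013} = \frac{100982}{7960649611} + \frac{225}{124013} = \frac{1803669243241}{987224040208943} \approx 0.001827$)
$\frac{1}{m} = \frac{1}{\frac{1803669243241}{987224040208943}} = \frac{987224040208943}{1803669243241}$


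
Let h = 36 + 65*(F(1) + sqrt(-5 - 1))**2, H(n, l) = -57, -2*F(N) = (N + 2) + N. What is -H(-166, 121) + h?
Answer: -37 - 260*I*sqrt(6) ≈ -37.0 - 636.87*I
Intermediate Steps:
F(N) = -1 - N (F(N) = -((N + 2) + N)/2 = -((2 + N) + N)/2 = -(2 + 2*N)/2 = -1 - N)
h = 36 + 65*(-2 + I*sqrt(6))**2 (h = 36 + 65*((-1 - 1*1) + sqrt(-5 - 1))**2 = 36 + 65*((-1 - 1) + sqrt(-6))**2 = 36 + 65*(-2 + I*sqrt(6))**2 ≈ -94.0 - 636.87*I)
-H(-166, 121) + h = -1*(-57) + (-94 - 260*I*sqrt(6)) = 57 + (-94 - 260*I*sqrt(6)) = -37 - 260*I*sqrt(6)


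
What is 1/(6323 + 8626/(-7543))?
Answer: 397/2509777 ≈ 0.00015818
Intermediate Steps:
1/(6323 + 8626/(-7543)) = 1/(6323 + 8626*(-1/7543)) = 1/(6323 - 454/397) = 1/(2509777/397) = 397/2509777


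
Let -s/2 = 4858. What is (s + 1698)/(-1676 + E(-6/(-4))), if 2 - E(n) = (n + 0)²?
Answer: 32072/6705 ≈ 4.7833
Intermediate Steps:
s = -9716 (s = -2*4858 = -9716)
E(n) = 2 - n² (E(n) = 2 - (n + 0)² = 2 - n²)
(s + 1698)/(-1676 + E(-6/(-4))) = (-9716 + 1698)/(-1676 + (2 - (-6/(-4))²)) = -8018/(-1676 + (2 - (-6*(-¼))²)) = -8018/(-1676 + (2 - (3/2)²)) = -8018/(-1676 + (2 - 1*9/4)) = -8018/(-1676 + (2 - 9/4)) = -8018/(-1676 - ¼) = -8018/(-6705/4) = -8018*(-4/6705) = 32072/6705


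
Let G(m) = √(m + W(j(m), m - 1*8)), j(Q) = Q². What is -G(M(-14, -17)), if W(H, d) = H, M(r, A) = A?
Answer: -4*√17 ≈ -16.492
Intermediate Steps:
G(m) = √(m + m²)
-G(M(-14, -17)) = -√(-17*(1 - 17)) = -√(-17*(-16)) = -√272 = -4*√17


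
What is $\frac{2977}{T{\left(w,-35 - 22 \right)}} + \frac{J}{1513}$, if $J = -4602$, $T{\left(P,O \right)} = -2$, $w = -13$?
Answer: $- \frac{4513405}{3026} \approx -1491.5$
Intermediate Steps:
$\frac{2977}{T{\left(w,-35 - 22 \right)}} + \frac{J}{1513} = \frac{2977}{-2} - \frac{4602}{1513} = 2977 \left(- \frac{1}{2}\right) - \frac{4602}{1513} = - \frac{2977}{2} - \frac{4602}{1513} = - \frac{4513405}{3026}$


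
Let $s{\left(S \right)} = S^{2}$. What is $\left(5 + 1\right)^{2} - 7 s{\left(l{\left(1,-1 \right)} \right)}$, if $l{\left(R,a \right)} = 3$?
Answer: $-27$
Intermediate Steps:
$\left(5 + 1\right)^{2} - 7 s{\left(l{\left(1,-1 \right)} \right)} = \left(5 + 1\right)^{2} - 7 \cdot 3^{2} = 6^{2} - 63 = 36 - 63 = -27$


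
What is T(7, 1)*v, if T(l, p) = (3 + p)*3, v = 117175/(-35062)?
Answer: -703050/17531 ≈ -40.103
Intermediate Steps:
v = -117175/35062 (v = 117175*(-1/35062) = -117175/35062 ≈ -3.3419)
T(l, p) = 9 + 3*p
T(7, 1)*v = (9 + 3*1)*(-117175/35062) = (9 + 3)*(-117175/35062) = 12*(-117175/35062) = -703050/17531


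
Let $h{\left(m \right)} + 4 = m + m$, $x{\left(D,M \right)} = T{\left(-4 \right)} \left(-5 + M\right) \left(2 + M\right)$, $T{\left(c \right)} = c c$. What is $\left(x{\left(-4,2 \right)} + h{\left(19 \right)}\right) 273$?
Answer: $-43134$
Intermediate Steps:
$T{\left(c \right)} = c^{2}$
$x{\left(D,M \right)} = 16 \left(-5 + M\right) \left(2 + M\right)$ ($x{\left(D,M \right)} = \left(-4\right)^{2} \left(-5 + M\right) \left(2 + M\right) = 16 \left(-5 + M\right) \left(2 + M\right)$)
$h{\left(m \right)} = -4 + 2 m$ ($h{\left(m \right)} = -4 + \left(m + m\right) = -4 + 2 m$)
$\left(x{\left(-4,2 \right)} + h{\left(19 \right)}\right) 273 = \left(\left(-160 - 96 + 16 \cdot 2^{2}\right) + \left(-4 + 2 \cdot 19\right)\right) 273 = \left(\left(-160 - 96 + 16 \cdot 4\right) + \left(-4 + 38\right)\right) 273 = \left(\left(-160 - 96 + 64\right) + 34\right) 273 = \left(-192 + 34\right) 273 = \left(-158\right) 273 = -43134$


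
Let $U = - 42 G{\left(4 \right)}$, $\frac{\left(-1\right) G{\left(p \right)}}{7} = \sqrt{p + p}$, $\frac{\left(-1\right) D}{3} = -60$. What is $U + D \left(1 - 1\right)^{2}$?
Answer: $588 \sqrt{2} \approx 831.56$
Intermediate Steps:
$D = 180$ ($D = \left(-3\right) \left(-60\right) = 180$)
$G{\left(p \right)} = - 7 \sqrt{2} \sqrt{p}$ ($G{\left(p \right)} = - 7 \sqrt{p + p} = - 7 \sqrt{2 p} = - 7 \sqrt{2} \sqrt{p}$)
$U = 588 \sqrt{2}$ ($U = - 42 \left(- 7 \sqrt{2} \sqrt{4}\right) = - 42 \left(\left(-7\right) \sqrt{2} \cdot 2\right) = - 42 \left(- 14 \sqrt{2}\right) = 588 \sqrt{2} \approx 831.56$)
$U + D \left(1 - 1\right)^{2} = 588 \sqrt{2} + 180 \left(1 - 1\right)^{2} = 588 \sqrt{2} + 180 \cdot 0^{2} = 588 \sqrt{2} + 180 \cdot 0 = 588 \sqrt{2} + 0 = 588 \sqrt{2}$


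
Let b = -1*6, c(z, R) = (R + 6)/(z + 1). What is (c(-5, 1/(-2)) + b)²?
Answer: 3481/64 ≈ 54.391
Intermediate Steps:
c(z, R) = (6 + R)/(1 + z)
b = -6
(c(-5, 1/(-2)) + b)² = ((6 + 1/(-2))/(1 - 5) - 6)² = ((6 - ½)/(-4) - 6)² = (-¼*11/2 - 6)² = (-11/8 - 6)² = (-59/8)² = 3481/64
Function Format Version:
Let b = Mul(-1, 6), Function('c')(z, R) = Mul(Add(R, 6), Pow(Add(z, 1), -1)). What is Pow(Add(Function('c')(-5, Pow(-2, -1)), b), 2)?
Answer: Rational(3481, 64) ≈ 54.391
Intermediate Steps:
Function('c')(z, R) = Mul(Pow(Add(1, z), -1), Add(6, R)) (Function('c')(z, R) = Mul(Add(6, R), Pow(Add(1, z), -1)) = Mul(Pow(Add(1, z), -1), Add(6, R)))
b = -6
Pow(Add(Function('c')(-5, Pow(-2, -1)), b), 2) = Pow(Add(Mul(Pow(Add(1, -5), -1), Add(6, Pow(-2, -1))), -6), 2) = Pow(Add(Mul(Pow(-4, -1), Add(6, Rational(-1, 2))), -6), 2) = Pow(Add(Mul(Rational(-1, 4), Rational(11, 2)), -6), 2) = Pow(Add(Rational(-11, 8), -6), 2) = Pow(Rational(-59, 8), 2) = Rational(3481, 64)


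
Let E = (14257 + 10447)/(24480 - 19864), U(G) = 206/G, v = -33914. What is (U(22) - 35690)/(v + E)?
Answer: 226464999/215218190 ≈ 1.0523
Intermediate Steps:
E = 3088/577 (E = 24704/4616 = 24704*(1/4616) = 3088/577 ≈ 5.3518)
(U(22) - 35690)/(v + E) = (206/22 - 35690)/(-33914 + 3088/577) = (206*(1/22) - 35690)/(-19565290/577) = (103/11 - 35690)*(-577/19565290) = -392487/11*(-577/19565290) = 226464999/215218190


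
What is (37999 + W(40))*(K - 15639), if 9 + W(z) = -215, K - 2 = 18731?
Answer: 116875850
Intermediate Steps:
K = 18733 (K = 2 + 18731 = 18733)
W(z) = -224 (W(z) = -9 - 215 = -224)
(37999 + W(40))*(K - 15639) = (37999 - 224)*(18733 - 15639) = 37775*3094 = 116875850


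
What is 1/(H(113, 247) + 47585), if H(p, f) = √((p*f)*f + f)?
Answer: 47585/2257437961 - 2*√1723566/2257437961 ≈ 1.9916e-5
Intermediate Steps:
H(p, f) = √(f + p*f²) (H(p, f) = √((f*p)*f + f) = √(p*f² + f) = √(f + p*f²))
1/(H(113, 247) + 47585) = 1/(√(247*(1 + 247*113)) + 47585) = 1/(√(247*(1 + 27911)) + 47585) = 1/(√(247*27912) + 47585) = 1/(√6894264 + 47585) = 1/(2*√1723566 + 47585) = 1/(47585 + 2*√1723566)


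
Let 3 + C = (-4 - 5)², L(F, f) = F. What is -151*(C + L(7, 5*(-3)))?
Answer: -12835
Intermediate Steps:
C = 78 (C = -3 + (-4 - 5)² = -3 + (-9)² = -3 + 81 = 78)
-151*(C + L(7, 5*(-3))) = -151*(78 + 7) = -151*85 = -12835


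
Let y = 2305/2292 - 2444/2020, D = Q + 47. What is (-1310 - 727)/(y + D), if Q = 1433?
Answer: -2357746020/1712804413 ≈ -1.3765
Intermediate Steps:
D = 1480 (D = 1433 + 47 = 1480)
y = -236387/1157460 (y = 2305*(1/2292) - 2444*1/2020 = 2305/2292 - 611/505 = -236387/1157460 ≈ -0.20423)
(-1310 - 727)/(y + D) = (-1310 - 727)/(-236387/1157460 + 1480) = -2037/1712804413/1157460 = -2037*1157460/1712804413 = -2357746020/1712804413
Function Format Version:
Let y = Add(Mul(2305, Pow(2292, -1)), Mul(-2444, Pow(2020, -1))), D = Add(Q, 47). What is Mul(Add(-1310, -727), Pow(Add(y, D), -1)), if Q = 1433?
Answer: Rational(-2357746020, 1712804413) ≈ -1.3765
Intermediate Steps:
D = 1480 (D = Add(1433, 47) = 1480)
y = Rational(-236387, 1157460) (y = Add(Mul(2305, Rational(1, 2292)), Mul(-2444, Rational(1, 2020))) = Add(Rational(2305, 2292), Rational(-611, 505)) = Rational(-236387, 1157460) ≈ -0.20423)
Mul(Add(-1310, -727), Pow(Add(y, D), -1)) = Mul(Add(-1310, -727), Pow(Add(Rational(-236387, 1157460), 1480), -1)) = Mul(-2037, Pow(Rational(1712804413, 1157460), -1)) = Mul(-2037, Rational(1157460, 1712804413)) = Rational(-2357746020, 1712804413)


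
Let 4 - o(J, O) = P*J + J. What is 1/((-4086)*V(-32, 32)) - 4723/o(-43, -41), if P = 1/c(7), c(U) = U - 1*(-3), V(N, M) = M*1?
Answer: -686157497/7452864 ≈ -92.066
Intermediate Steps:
V(N, M) = M
c(U) = 3 + U (c(U) = U + 3 = 3 + U)
P = 1/10 (P = 1/(3 + 7) = 1/10 ≈ 0.10000)
o(J, O) = 4 - 11*J/10 (o(J, O) = 4 - (J/10 + J) = 4 - 11*J/10)
1/((-4086)*V(-32, 32)) - 4723/o(-43, -41) = 1/(-4086*32) - 4723/(4 - 11/10*(-43)) = -1/4086*1/32 - 4723/(4 + 473/10) = -1/130752 - 4723/513/10 = -1/130752 - 4723*10/513 = -1/130752 - 47230/513 = -686157497/7452864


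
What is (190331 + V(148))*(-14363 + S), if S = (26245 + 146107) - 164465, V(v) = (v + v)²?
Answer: -1799984772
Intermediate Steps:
V(v) = 4*v² (V(v) = (2*v)² = 4*v²)
S = 7887 (S = 172352 - 164465 = 7887)
(190331 + V(148))*(-14363 + S) = (190331 + 4*148²)*(-14363 + 7887) = (190331 + 4*21904)*(-6476) = (190331 + 87616)*(-6476) = 277947*(-6476) = -1799984772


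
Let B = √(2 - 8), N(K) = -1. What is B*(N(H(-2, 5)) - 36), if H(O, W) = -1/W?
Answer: -37*I*√6 ≈ -90.631*I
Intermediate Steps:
B = I*√6 (B = √(-6) = I*√6 ≈ 2.4495*I)
B*(N(H(-2, 5)) - 36) = (I*√6)*(-1 - 36) = (I*√6)*(-37) = -37*I*√6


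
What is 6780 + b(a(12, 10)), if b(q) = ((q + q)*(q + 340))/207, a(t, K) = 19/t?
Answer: 101127001/14904 ≈ 6785.2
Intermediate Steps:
b(q) = 2*q*(340 + q)/207 (b(q) = ((2*q)*(340 + q))*(1/207) = (2*q*(340 + q))*(1/207) = 2*q*(340 + q)/207)
6780 + b(a(12, 10)) = 6780 + 2*(19/12)*(340 + 19/12)/207 = 6780 + 2*(19*(1/12))*(340 + 19*(1/12))/207 = 6780 + (2/207)*(19/12)*(340 + 19/12) = 6780 + (2/207)*(19/12)*(4099/12) = 6780 + 77881/14904 = 101127001/14904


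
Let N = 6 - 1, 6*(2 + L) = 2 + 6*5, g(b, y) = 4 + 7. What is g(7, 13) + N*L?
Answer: 83/3 ≈ 27.667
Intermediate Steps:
g(b, y) = 11
L = 10/3 (L = -2 + (2 + 6*5)/6 = -2 + (2 + 30)/6 = -2 + (⅙)*32 = -2 + 16/3 = 10/3 ≈ 3.3333)
N = 5
g(7, 13) + N*L = 11 + 5*(10/3) = 11 + 50/3 = 83/3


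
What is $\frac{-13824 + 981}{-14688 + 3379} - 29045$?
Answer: $- \frac{328457062}{11309} \approx -29044.0$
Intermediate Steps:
$\frac{-13824 + 981}{-14688 + 3379} - 29045 = - \frac{12843}{-11309} - 29045 = \left(-12843\right) \left(- \frac{1}{11309}\right) - 29045 = \frac{12843}{11309} - 29045 = - \frac{328457062}{11309}$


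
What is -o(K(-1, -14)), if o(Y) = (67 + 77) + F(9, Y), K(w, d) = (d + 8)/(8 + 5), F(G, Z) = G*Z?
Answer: -1818/13 ≈ -139.85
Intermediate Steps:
K(w, d) = 8/13 + d/13 (K(w, d) = (8 + d)/13 = (8 + d)*(1/13) = 8/13 + d/13)
o(Y) = 144 + 9*Y (o(Y) = (67 + 77) + 9*Y = 144 + 9*Y)
-o(K(-1, -14)) = -(144 + 9*(8/13 + (1/13)*(-14))) = -(144 + 9*(8/13 - 14/13)) = -(144 + 9*(-6/13)) = -(144 - 54/13) = -1*1818/13 = -1818/13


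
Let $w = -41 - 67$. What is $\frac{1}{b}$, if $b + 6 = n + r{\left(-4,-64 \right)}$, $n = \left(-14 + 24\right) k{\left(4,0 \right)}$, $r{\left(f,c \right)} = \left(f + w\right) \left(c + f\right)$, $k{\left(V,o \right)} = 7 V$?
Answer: $\frac{1}{7890} \approx 0.00012674$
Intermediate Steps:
$w = -108$ ($w = -41 - 67 = -108$)
$r{\left(f,c \right)} = \left(-108 + f\right) \left(c + f\right)$ ($r{\left(f,c \right)} = \left(f - 108\right) \left(c + f\right) = \left(-108 + f\right) \left(c + f\right)$)
$n = 280$ ($n = \left(-14 + 24\right) 7 \cdot 4 = 10 \cdot 28 = 280$)
$b = 7890$ ($b = -6 + \left(280 - \left(-7600 - 16\right)\right) = -6 + \left(280 + \left(16 + 6912 + 432 + 256\right)\right) = -6 + \left(280 + 7616\right) = -6 + 7896 = 7890$)
$\frac{1}{b} = \frac{1}{7890}$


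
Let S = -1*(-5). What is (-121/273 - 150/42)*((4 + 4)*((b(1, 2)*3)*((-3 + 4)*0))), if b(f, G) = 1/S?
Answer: 0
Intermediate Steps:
S = 5
b(f, G) = 1/5
(-121/273 - 150/42)*((4 + 4)*((b(1, 2)*3)*((-3 + 4)*0))) = (-121/273 - 150/42)*((4 + 4)*(((1/5)*3)*((-3 + 4)*0))) = (-121*1/273 - 150*1/42)*(8*(3*(1*0)/5)) = (-121/273 - 25/7)*(8*((3/5)*0)) = -8768*0/273 = -1096/273*0 = 0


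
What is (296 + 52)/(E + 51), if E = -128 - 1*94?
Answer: -116/57 ≈ -2.0351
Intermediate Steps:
E = -222 (E = -128 - 94 = -222)
(296 + 52)/(E + 51) = (296 + 52)/(-222 + 51) = 348/(-171) = 348*(-1/171) = -116/57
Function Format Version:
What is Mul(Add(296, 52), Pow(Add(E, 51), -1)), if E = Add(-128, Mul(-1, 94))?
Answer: Rational(-116, 57) ≈ -2.0351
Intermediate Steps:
E = -222 (E = Add(-128, -94) = -222)
Mul(Add(296, 52), Pow(Add(E, 51), -1)) = Mul(Add(296, 52), Pow(Add(-222, 51), -1)) = Mul(348, Pow(-171, -1)) = Mul(348, Rational(-1, 171)) = Rational(-116, 57)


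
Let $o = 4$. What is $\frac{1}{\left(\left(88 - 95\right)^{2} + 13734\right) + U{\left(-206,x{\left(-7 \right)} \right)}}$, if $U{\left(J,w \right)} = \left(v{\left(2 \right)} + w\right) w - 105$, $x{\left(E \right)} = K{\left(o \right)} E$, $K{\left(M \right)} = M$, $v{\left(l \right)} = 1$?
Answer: $\frac{1}{14434} \approx 6.9281 \cdot 10^{-5}$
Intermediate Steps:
$x{\left(E \right)} = 4 E$
$U{\left(J,w \right)} = -105 + w \left(1 + w\right)$ ($U{\left(J,w \right)} = \left(1 + w\right) w - 105 = w \left(1 + w\right) - 105 = -105 + w \left(1 + w\right)$)
$\frac{1}{\left(\left(88 - 95\right)^{2} + 13734\right) + U{\left(-206,x{\left(-7 \right)} \right)}} = \frac{1}{\left(\left(88 - 95\right)^{2} + 13734\right) + \left(-105 + 4 \left(-7\right) + \left(4 \left(-7\right)\right)^{2}\right)} = \frac{1}{\left(\left(-7\right)^{2} + 13734\right) - \left(133 - 784\right)} = \frac{1}{\left(49 + 13734\right) - -651} = \frac{1}{13783 + 651} = \frac{1}{14434}$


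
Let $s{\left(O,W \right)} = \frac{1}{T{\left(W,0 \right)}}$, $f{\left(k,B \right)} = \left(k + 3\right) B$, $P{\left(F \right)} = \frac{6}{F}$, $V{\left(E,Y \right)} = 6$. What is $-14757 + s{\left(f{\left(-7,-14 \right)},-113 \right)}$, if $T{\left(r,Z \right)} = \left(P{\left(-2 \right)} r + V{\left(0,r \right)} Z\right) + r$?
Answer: $- \frac{3335081}{226} \approx -14757.0$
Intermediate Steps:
$f{\left(k,B \right)} = B \left(3 + k\right)$ ($f{\left(k,B \right)} = \left(3 + k\right) B = B \left(3 + k\right)$)
$T{\left(r,Z \right)} = - 2 r + 6 Z$ ($T{\left(r,Z \right)} = \left(\frac{6}{-2} r + 6 Z\right) + r = \left(6 \left(- \frac{1}{2}\right) r + 6 Z\right) + r = \left(- 3 r + 6 Z\right) + r = - 2 r + 6 Z$)
$s{\left(O,W \right)} = - \frac{1}{2 W}$ ($s{\left(O,W \right)} = \frac{1}{- 2 W + 6 \cdot 0} = \frac{1}{- 2 W + 0} = \frac{1}{\left(-2\right) W} = - \frac{1}{2 W}$)
$-14757 + s{\left(f{\left(-7,-14 \right)},-113 \right)} = -14757 - \frac{1}{2 \left(-113\right)} = -14757 - - \frac{1}{226} = -14757 + \frac{1}{226} = - \frac{3335081}{226}$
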